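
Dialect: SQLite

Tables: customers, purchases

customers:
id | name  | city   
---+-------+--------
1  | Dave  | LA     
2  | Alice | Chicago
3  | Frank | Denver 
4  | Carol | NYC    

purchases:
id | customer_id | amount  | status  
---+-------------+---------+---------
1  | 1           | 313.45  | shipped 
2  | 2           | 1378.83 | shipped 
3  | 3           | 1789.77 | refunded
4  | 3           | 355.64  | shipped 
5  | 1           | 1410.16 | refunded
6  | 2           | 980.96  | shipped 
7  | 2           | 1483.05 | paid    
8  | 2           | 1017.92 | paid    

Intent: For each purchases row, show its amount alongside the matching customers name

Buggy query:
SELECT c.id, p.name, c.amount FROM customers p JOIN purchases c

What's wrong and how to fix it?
Bug: JOIN with no ON clause produces a cartesian product; every purchases row pairs with every customers row

Fix: Specify the join condition linking the foreign key to the parent id

Corrected query:
SELECT c.id, p.name, c.amount FROM customers p JOIN purchases c ON c.customer_id = p.id

Result:
id | name  | amount 
---+-------+--------
1  | Dave  | 313.45 
2  | Alice | 1378.83
3  | Frank | 1789.77
4  | Frank | 355.64 
5  | Dave  | 1410.16
6  | Alice | 980.96 
7  | Alice | 1483.05
8  | Alice | 1017.92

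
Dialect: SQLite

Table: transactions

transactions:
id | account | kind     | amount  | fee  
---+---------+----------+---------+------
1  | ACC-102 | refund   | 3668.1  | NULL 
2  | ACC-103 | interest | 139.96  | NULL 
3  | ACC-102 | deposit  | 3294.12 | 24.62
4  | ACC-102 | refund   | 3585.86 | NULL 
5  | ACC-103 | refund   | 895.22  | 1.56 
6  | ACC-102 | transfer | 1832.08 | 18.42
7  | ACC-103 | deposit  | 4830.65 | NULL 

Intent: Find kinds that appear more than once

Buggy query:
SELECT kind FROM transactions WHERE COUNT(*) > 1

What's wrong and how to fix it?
Bug: COUNT(*) is an aggregate and cannot be used in WHERE

Fix: GROUP BY kind, then filter groups with HAVING COUNT(*) > 1

Corrected query:
SELECT kind FROM transactions GROUP BY kind HAVING COUNT(*) > 1

Result:
kind   
-------
deposit
refund 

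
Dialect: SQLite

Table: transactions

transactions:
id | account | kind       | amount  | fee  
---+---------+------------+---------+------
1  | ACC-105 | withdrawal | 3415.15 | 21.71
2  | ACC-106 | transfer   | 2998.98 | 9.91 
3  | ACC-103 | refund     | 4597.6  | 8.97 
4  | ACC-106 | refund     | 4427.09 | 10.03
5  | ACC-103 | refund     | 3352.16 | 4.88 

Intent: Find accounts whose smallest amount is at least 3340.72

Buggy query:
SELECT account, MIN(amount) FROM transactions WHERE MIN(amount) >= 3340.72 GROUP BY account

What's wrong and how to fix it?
Bug: MIN() in WHERE is a misuse of aggregate

Fix: Use HAVING for the per-group MIN condition

Corrected query:
SELECT account, MIN(amount) FROM transactions GROUP BY account HAVING MIN(amount) >= 3340.72

Result:
account | MIN(amount)
--------+------------
ACC-103 | 3352.16    
ACC-105 | 3415.15    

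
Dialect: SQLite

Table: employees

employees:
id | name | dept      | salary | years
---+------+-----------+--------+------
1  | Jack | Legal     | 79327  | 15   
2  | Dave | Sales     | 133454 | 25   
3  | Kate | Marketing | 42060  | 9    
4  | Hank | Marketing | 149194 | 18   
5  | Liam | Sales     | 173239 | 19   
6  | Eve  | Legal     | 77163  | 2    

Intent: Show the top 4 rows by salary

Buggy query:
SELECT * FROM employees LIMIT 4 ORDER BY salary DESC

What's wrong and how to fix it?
Bug: ORDER BY cannot follow LIMIT; LIMIT is the final clause

Fix: Swap the clauses: ORDER BY first, then LIMIT

Corrected query:
SELECT * FROM employees ORDER BY salary DESC LIMIT 4

Result:
id | name | dept      | salary | years
---+------+-----------+--------+------
5  | Liam | Sales     | 173239 | 19   
4  | Hank | Marketing | 149194 | 18   
2  | Dave | Sales     | 133454 | 25   
1  | Jack | Legal     | 79327  | 15   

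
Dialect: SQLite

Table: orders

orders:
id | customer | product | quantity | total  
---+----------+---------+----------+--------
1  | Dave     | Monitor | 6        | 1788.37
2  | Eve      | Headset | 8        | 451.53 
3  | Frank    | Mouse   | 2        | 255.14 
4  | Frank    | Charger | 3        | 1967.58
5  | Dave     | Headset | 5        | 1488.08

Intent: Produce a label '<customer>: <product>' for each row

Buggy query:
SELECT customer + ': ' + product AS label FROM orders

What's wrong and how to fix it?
Bug: '+' is numeric addition; on text columns SQLite converts them to 0 instead of concatenating

Fix: Replace + with || to concatenate text

Corrected query:
SELECT customer || ': ' || product AS label FROM orders

Result:
label         
--------------
Dave: Monitor 
Eve: Headset  
Frank: Mouse  
Frank: Charger
Dave: Headset 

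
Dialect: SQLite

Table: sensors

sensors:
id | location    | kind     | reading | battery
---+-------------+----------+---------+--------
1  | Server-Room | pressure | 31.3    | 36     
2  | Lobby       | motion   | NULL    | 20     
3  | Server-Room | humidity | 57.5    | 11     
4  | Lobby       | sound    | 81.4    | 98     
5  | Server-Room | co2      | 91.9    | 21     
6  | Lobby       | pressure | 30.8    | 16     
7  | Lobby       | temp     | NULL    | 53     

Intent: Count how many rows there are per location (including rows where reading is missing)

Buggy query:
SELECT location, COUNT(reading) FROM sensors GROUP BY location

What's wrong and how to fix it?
Bug: COUNT(reading) skips NULLs, so groups with missing reading are undercounted

Fix: Use COUNT(*) to count all rows regardless of NULL

Corrected query:
SELECT location, COUNT(*) FROM sensors GROUP BY location

Result:
location    | COUNT(*)
------------+---------
Lobby       | 4       
Server-Room | 3       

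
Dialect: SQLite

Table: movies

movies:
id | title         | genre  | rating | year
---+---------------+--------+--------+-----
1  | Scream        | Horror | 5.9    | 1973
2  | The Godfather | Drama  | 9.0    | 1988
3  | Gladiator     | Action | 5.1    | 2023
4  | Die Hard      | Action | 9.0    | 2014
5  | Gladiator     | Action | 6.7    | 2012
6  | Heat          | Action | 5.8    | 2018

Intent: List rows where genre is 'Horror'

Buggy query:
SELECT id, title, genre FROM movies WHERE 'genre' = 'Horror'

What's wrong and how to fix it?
Bug: Single quotes denote string literals in SQL; the column name is being compared as a constant string

Fix: Remove the quotes around the column name (or use double quotes for an identifier)

Corrected query:
SELECT id, title, genre FROM movies WHERE genre = 'Horror'

Result:
id | title  | genre 
---+--------+-------
1  | Scream | Horror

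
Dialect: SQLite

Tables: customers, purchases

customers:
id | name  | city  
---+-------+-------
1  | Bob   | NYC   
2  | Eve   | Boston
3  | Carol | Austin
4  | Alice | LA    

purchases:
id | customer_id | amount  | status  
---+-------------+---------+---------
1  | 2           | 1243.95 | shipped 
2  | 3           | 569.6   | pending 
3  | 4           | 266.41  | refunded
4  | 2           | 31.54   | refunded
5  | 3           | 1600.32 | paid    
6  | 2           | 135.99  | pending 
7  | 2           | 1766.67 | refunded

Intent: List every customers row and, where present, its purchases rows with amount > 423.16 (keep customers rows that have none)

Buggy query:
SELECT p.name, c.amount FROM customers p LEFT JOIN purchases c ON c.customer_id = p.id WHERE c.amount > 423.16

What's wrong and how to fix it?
Bug: A WHERE condition on the right-hand table after LEFT JOIN drops unmatched parents

Fix: Move the right-table condition into the ON clause so unmatched parents are kept

Corrected query:
SELECT p.name, c.amount FROM customers p LEFT JOIN purchases c ON c.customer_id = p.id AND c.amount > 423.16

Result:
name  | amount 
------+--------
Bob   | NULL   
Eve   | 1243.95
Eve   | 1766.67
Carol | 569.6  
Carol | 1600.32
Alice | NULL   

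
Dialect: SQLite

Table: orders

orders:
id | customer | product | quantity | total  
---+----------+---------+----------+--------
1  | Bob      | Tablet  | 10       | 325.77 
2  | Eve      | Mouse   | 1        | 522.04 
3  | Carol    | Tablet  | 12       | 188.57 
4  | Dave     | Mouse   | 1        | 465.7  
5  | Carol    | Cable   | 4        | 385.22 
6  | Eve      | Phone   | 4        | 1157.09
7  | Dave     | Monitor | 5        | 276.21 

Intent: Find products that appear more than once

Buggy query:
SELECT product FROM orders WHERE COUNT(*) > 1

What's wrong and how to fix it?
Bug: COUNT(*) is an aggregate and cannot be used in WHERE

Fix: GROUP BY product, then filter groups with HAVING COUNT(*) > 1

Corrected query:
SELECT product FROM orders GROUP BY product HAVING COUNT(*) > 1

Result:
product
-------
Mouse  
Tablet 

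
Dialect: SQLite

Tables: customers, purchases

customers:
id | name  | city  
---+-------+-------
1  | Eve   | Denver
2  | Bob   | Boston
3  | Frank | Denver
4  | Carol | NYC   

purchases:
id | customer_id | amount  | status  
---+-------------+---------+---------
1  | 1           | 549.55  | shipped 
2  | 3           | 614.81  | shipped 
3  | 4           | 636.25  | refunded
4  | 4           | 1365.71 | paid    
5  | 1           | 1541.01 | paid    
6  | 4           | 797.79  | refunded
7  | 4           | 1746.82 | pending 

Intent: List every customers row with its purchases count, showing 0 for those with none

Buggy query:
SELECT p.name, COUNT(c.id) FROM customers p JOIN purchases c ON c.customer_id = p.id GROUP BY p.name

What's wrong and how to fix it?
Bug: INNER JOIN drops customers rows that have no matching purchases rows

Fix: Switch to LEFT JOIN to retain unmatched parent rows

Corrected query:
SELECT p.name, COUNT(c.id) FROM customers p LEFT JOIN purchases c ON c.customer_id = p.id GROUP BY p.name

Result:
name  | COUNT(c.id)
------+------------
Bob   | 0          
Carol | 4          
Eve   | 2          
Frank | 1          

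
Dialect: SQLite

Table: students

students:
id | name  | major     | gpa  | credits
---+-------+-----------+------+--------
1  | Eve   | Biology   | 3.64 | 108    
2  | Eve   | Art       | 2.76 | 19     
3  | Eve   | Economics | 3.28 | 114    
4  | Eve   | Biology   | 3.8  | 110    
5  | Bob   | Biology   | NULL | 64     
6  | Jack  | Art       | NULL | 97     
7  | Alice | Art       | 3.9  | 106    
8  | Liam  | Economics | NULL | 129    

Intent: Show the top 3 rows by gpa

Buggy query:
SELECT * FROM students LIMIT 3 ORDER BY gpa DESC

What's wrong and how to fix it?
Bug: ORDER BY cannot follow LIMIT; LIMIT is the final clause

Fix: Swap the clauses: ORDER BY first, then LIMIT

Corrected query:
SELECT * FROM students ORDER BY gpa DESC LIMIT 3

Result:
id | name  | major   | gpa  | credits
---+-------+---------+------+--------
7  | Alice | Art     | 3.9  | 106    
4  | Eve   | Biology | 3.8  | 110    
1  | Eve   | Biology | 3.64 | 108    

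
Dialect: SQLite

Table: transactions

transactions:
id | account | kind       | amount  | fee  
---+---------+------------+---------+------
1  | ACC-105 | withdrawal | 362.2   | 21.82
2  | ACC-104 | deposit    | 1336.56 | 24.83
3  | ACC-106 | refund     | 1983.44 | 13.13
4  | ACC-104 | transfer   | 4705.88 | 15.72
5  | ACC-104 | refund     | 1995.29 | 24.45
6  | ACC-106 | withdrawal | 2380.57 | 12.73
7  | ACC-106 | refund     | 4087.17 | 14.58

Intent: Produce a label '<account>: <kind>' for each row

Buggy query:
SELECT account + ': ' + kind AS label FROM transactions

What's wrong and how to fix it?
Bug: SQLite uses || for string concatenation; + coerces text to numbers (yielding 0)

Fix: Replace + with || to concatenate text

Corrected query:
SELECT account || ': ' || kind AS label FROM transactions

Result:
label              
-------------------
ACC-105: withdrawal
ACC-104: deposit   
ACC-106: refund    
ACC-104: transfer  
ACC-104: refund    
ACC-106: withdrawal
ACC-106: refund    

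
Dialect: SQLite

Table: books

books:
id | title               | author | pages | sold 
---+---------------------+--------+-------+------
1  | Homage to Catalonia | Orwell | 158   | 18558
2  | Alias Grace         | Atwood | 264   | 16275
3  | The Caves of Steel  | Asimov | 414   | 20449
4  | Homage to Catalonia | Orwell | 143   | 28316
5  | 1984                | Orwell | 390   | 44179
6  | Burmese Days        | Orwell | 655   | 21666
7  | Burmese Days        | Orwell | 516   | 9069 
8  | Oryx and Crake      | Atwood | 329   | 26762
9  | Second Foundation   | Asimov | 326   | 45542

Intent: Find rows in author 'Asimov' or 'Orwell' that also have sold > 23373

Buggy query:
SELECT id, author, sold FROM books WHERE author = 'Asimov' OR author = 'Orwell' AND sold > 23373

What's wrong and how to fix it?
Bug: Without parentheses, AND is evaluated before OR, so the sold filter only applies to the 'Orwell' branch

Fix: Group the OR with parentheses (or use IN), then AND the threshold

Corrected query:
SELECT id, author, sold FROM books WHERE (author = 'Asimov' OR author = 'Orwell') AND sold > 23373

Result:
id | author | sold 
---+--------+------
4  | Orwell | 28316
5  | Orwell | 44179
9  | Asimov | 45542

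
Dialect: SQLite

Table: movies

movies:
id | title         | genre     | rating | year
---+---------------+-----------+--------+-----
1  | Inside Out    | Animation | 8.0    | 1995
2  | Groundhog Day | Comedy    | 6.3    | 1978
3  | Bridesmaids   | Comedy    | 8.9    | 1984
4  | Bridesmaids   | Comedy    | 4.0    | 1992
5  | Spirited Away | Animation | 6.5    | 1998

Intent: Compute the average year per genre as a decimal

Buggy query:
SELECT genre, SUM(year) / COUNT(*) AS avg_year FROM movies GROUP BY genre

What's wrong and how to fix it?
Bug: Both operands are integers, so '/' performs integer division and truncates

Fix: Cast one side to REAL so the division keeps the fractional part

Corrected query:
SELECT genre, SUM(year) * 1.0 / COUNT(*) AS avg_year FROM movies GROUP BY genre

Result:
genre     | avg_year   
----------+------------
Animation | 1996.5     
Comedy    | 1984.666667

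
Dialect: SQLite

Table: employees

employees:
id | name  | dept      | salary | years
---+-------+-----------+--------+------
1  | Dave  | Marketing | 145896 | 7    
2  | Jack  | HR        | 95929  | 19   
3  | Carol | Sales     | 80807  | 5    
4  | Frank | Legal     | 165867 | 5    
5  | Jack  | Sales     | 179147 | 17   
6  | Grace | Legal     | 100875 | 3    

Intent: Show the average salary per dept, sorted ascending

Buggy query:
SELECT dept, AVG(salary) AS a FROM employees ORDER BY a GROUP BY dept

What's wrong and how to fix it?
Bug: ORDER BY appears before GROUP BY; SQL clause order requires GROUP BY first

Fix: Reorder: SELECT … FROM … GROUP BY … ORDER BY …

Corrected query:
SELECT dept, AVG(salary) AS a FROM employees GROUP BY dept ORDER BY a

Result:
dept      | a     
----------+-------
HR        | 95929 
Sales     | 129977
Legal     | 133371
Marketing | 145896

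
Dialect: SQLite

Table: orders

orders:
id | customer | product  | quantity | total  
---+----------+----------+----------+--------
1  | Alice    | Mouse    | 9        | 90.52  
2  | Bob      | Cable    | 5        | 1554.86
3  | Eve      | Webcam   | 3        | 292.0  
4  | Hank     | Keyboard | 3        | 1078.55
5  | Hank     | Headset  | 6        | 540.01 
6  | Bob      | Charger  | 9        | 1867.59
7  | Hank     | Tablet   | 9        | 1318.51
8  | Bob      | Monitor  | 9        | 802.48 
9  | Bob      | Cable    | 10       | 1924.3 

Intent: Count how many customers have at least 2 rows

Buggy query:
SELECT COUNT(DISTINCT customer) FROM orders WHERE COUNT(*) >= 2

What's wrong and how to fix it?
Bug: COUNT(*) cannot appear in WHERE; the per-group count doesn't exist yet

Fix: Use a subquery that GROUPs and filters with HAVING, then count its rows

Corrected query:
SELECT COUNT(*) FROM (SELECT customer FROM orders GROUP BY customer HAVING COUNT(*) >= 2)

Result:
COUNT(*)
--------
2       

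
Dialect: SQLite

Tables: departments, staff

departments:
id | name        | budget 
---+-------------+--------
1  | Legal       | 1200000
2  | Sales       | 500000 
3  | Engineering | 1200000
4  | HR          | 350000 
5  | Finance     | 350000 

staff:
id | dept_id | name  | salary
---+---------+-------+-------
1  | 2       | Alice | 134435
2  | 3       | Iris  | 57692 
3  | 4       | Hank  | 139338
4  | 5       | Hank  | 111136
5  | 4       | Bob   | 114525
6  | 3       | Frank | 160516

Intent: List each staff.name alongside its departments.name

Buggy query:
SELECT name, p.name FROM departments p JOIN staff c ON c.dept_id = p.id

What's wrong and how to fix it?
Bug: 'name' exists in both joined tables, so the database can't tell which one is meant

Fix: Qualify the column with its table alias (c.name)

Corrected query:
SELECT c.name, p.name FROM departments p JOIN staff c ON c.dept_id = p.id

Result:
name  | name       
------+------------
Alice | Sales      
Iris  | Engineering
Hank  | HR         
Hank  | Finance    
Bob   | HR         
Frank | Engineering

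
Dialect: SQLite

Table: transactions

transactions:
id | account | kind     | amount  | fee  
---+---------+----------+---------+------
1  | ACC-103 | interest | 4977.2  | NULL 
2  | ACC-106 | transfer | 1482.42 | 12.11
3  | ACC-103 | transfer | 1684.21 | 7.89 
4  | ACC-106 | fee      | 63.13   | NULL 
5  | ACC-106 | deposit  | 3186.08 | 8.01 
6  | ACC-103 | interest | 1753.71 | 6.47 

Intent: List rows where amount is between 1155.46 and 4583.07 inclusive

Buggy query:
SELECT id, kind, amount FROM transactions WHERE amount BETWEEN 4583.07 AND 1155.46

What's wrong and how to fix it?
Bug: BETWEEN expects the lower bound first; with 4583.07 AND 1155.46 the range is empty

Fix: Write BETWEEN 1155.46 AND 4583.07

Corrected query:
SELECT id, kind, amount FROM transactions WHERE amount BETWEEN 1155.46 AND 4583.07

Result:
id | kind     | amount 
---+----------+--------
2  | transfer | 1482.42
3  | transfer | 1684.21
5  | deposit  | 3186.08
6  | interest | 1753.71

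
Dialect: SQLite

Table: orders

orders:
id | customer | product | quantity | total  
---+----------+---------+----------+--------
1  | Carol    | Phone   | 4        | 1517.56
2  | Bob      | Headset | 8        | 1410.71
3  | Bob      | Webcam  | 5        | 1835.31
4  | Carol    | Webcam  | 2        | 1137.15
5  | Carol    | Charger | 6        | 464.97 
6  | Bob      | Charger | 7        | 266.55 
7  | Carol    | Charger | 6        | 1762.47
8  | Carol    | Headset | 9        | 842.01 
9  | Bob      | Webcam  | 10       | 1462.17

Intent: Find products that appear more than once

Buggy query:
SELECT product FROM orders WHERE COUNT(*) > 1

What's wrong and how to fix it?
Bug: COUNT(*) is an aggregate and cannot be used in WHERE

Fix: GROUP BY product, then filter groups with HAVING COUNT(*) > 1

Corrected query:
SELECT product FROM orders GROUP BY product HAVING COUNT(*) > 1

Result:
product
-------
Charger
Headset
Webcam 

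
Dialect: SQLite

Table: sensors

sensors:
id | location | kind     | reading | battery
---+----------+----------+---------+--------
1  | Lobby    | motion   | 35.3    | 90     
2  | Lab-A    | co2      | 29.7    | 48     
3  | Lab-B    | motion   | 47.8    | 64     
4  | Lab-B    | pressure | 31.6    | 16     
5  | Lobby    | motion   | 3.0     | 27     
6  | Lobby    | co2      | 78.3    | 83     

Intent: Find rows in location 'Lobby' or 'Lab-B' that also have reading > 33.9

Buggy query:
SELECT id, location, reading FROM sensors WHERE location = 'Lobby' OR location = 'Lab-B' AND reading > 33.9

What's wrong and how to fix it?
Bug: Without parentheses, AND is evaluated before OR, so the reading filter only applies to the 'Lab-B' branch

Fix: Add parentheses around the OR so the AND applies to both alternatives

Corrected query:
SELECT id, location, reading FROM sensors WHERE (location = 'Lobby' OR location = 'Lab-B') AND reading > 33.9

Result:
id | location | reading
---+----------+--------
1  | Lobby    | 35.3   
3  | Lab-B    | 47.8   
6  | Lobby    | 78.3   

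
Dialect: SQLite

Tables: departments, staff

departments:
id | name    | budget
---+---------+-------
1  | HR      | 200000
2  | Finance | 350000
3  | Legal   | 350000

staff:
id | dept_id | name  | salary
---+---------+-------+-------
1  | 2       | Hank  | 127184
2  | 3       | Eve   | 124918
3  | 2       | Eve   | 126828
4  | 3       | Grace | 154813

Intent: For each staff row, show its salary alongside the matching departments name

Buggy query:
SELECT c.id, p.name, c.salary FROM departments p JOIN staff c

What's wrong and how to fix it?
Bug: Missing join condition: each staff row is matched to all departments rows instead of just its own

Fix: Add ON c.dept_id = p.id to the JOIN

Corrected query:
SELECT c.id, p.name, c.salary FROM departments p JOIN staff c ON c.dept_id = p.id

Result:
id | name    | salary
---+---------+-------
1  | Finance | 127184
2  | Legal   | 124918
3  | Finance | 126828
4  | Legal   | 154813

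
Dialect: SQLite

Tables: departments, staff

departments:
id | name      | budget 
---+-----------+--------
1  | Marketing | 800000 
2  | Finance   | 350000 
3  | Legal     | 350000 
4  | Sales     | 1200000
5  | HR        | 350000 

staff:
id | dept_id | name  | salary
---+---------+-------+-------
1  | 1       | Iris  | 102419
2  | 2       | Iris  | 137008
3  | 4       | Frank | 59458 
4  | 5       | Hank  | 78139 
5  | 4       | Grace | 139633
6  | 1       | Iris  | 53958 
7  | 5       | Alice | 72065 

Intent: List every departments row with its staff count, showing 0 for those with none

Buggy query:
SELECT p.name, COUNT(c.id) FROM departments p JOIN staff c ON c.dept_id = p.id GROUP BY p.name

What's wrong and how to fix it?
Bug: An inner join excludes parents with zero children

Fix: Switch to LEFT JOIN to retain unmatched parent rows

Corrected query:
SELECT p.name, COUNT(c.id) FROM departments p LEFT JOIN staff c ON c.dept_id = p.id GROUP BY p.name

Result:
name      | COUNT(c.id)
----------+------------
Finance   | 1          
HR        | 2          
Legal     | 0          
Marketing | 2          
Sales     | 2          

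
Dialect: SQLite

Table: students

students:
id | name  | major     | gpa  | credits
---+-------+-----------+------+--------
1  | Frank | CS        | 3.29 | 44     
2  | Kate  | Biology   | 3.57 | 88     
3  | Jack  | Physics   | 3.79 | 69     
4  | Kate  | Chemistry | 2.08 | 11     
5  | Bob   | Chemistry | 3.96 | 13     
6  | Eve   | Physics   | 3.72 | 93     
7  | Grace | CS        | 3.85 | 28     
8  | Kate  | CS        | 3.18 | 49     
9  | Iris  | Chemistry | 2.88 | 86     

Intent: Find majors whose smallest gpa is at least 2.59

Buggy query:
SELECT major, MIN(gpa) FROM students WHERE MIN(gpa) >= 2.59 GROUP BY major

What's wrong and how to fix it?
Bug: MIN() in WHERE is a misuse of aggregate

Fix: Use HAVING for the per-group MIN condition

Corrected query:
SELECT major, MIN(gpa) FROM students GROUP BY major HAVING MIN(gpa) >= 2.59

Result:
major   | MIN(gpa)
--------+---------
Biology | 3.57    
CS      | 3.18    
Physics | 3.72    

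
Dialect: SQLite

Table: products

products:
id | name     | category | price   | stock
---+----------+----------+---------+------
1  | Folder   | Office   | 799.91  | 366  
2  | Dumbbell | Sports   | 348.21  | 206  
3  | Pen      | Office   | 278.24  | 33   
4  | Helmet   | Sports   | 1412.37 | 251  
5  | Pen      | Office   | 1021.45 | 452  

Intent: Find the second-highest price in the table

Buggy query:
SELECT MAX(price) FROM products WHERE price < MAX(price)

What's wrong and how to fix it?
Bug: The inner MAX is an aggregate inside WHERE, which is not allowed

Fix: Put the inner MAX in a scalar subquery

Corrected query:
SELECT MAX(price) FROM products WHERE price < (SELECT MAX(price) FROM products)

Result:
MAX(price)
----------
1021.45   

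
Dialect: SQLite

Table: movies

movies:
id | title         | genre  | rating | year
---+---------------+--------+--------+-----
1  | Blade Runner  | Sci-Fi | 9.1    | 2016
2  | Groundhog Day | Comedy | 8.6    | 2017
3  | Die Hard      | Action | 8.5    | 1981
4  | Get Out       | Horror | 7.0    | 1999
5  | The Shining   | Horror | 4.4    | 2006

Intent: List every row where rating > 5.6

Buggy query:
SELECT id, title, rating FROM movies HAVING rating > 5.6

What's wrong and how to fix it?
Bug: This is a non-aggregate query (no GROUP BY, no aggregates), so in SQLite the HAVING clause is invalid here; a row-level condition belongs in WHERE

Fix: Replace HAVING with WHERE since the condition applies to individual rows

Corrected query:
SELECT id, title, rating FROM movies WHERE rating > 5.6

Result:
id | title         | rating
---+---------------+-------
1  | Blade Runner  | 9.1   
2  | Groundhog Day | 8.6   
3  | Die Hard      | 8.5   
4  | Get Out       | 7     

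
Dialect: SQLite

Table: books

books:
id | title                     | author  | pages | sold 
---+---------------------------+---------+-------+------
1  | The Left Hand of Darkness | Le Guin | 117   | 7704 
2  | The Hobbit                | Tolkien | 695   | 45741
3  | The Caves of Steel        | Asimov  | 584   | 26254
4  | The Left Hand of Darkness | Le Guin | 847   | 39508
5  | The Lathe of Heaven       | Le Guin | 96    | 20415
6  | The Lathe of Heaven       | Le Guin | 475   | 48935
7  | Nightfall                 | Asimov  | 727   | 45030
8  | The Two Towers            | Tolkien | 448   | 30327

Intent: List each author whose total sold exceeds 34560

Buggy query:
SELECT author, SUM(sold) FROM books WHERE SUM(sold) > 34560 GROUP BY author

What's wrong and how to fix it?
Bug: Aggregate functions cannot appear in a WHERE clause

Fix: Move the aggregate condition to a HAVING clause

Corrected query:
SELECT author, SUM(sold) FROM books GROUP BY author HAVING SUM(sold) > 34560

Result:
author  | SUM(sold)
--------+----------
Asimov  | 71284    
Le Guin | 116562   
Tolkien | 76068    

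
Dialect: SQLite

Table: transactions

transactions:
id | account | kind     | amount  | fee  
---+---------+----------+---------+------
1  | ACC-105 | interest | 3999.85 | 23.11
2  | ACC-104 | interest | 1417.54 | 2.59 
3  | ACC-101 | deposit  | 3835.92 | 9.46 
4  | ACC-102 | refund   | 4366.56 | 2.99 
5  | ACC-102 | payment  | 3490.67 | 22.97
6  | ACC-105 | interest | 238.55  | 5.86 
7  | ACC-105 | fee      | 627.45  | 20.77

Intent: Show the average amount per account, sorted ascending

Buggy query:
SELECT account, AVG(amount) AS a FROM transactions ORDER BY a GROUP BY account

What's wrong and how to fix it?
Bug: ORDER BY appears before GROUP BY; SQL clause order requires GROUP BY first

Fix: Move ORDER BY to the end, after GROUP BY

Corrected query:
SELECT account, AVG(amount) AS a FROM transactions GROUP BY account ORDER BY a

Result:
account | a       
--------+---------
ACC-104 | 1417.54 
ACC-105 | 1621.95 
ACC-101 | 3835.92 
ACC-102 | 3928.615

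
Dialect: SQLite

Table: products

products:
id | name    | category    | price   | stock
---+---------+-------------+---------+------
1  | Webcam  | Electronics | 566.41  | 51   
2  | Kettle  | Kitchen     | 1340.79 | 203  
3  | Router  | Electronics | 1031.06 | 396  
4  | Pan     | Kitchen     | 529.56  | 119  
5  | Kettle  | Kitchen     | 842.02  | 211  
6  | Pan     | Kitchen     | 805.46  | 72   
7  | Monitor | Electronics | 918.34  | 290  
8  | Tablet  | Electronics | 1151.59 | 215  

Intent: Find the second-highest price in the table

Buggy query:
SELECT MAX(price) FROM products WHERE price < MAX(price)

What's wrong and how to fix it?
Bug: The inner MAX is an aggregate inside WHERE, which is not allowed

Fix: Compute the overall MAX in a subquery, then take MAX of rows below it

Corrected query:
SELECT MAX(price) FROM products WHERE price < (SELECT MAX(price) FROM products)

Result:
MAX(price)
----------
1151.59   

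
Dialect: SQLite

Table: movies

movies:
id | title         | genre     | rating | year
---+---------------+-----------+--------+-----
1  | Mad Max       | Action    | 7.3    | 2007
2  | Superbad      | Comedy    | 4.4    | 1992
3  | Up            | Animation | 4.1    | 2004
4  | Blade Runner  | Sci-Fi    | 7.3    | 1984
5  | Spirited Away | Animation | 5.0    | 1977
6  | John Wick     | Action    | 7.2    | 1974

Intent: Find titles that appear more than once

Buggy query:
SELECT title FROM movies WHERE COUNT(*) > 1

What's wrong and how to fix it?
Bug: WHERE can't reference COUNT(*); aggregates are computed after WHERE

Fix: GROUP BY title, then filter groups with HAVING COUNT(*) > 1

Corrected query:
SELECT title FROM movies GROUP BY title HAVING COUNT(*) > 1

Result:
(no rows)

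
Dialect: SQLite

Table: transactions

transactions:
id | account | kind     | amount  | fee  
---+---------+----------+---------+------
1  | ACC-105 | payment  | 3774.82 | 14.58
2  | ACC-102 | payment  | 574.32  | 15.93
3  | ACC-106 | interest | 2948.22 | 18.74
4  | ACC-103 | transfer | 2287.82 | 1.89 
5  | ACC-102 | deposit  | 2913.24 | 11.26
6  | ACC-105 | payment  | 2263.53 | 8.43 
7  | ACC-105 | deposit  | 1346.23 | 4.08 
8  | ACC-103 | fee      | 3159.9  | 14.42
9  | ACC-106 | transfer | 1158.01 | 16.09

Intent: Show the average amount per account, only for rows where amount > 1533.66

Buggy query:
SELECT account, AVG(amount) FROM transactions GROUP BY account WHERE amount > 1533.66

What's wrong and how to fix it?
Bug: WHERE cannot follow GROUP BY

Fix: Move the WHERE clause before GROUP BY

Corrected query:
SELECT account, AVG(amount) FROM transactions WHERE amount > 1533.66 GROUP BY account

Result:
account | AVG(amount)
--------+------------
ACC-102 | 2913.24    
ACC-103 | 2723.86    
ACC-105 | 3019.175   
ACC-106 | 2948.22    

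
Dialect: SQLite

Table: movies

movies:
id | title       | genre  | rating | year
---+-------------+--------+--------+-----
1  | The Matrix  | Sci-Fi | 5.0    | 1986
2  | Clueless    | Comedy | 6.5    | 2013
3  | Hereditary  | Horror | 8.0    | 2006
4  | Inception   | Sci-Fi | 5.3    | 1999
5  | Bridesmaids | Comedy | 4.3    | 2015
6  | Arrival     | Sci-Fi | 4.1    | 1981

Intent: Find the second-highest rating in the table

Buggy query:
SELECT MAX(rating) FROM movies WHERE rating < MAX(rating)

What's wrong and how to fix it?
Bug: MAX(rating) on the right of the comparison is an aggregate-in-WHERE error

Fix: Put the inner MAX in a scalar subquery

Corrected query:
SELECT MAX(rating) FROM movies WHERE rating < (SELECT MAX(rating) FROM movies)

Result:
MAX(rating)
-----------
6.5        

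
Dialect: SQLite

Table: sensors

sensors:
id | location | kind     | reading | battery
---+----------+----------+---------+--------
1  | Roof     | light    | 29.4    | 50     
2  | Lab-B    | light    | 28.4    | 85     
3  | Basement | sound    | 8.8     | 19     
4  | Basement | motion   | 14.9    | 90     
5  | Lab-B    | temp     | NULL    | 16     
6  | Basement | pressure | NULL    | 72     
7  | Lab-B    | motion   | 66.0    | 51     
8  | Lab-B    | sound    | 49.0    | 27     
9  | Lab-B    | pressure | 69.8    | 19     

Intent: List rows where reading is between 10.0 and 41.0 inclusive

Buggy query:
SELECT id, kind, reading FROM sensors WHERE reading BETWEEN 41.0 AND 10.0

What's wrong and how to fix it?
Bug: The bounds are reversed; BETWEEN a AND b requires a <= b to match anything

Fix: Swap the bounds so the smaller value comes first

Corrected query:
SELECT id, kind, reading FROM sensors WHERE reading BETWEEN 10.0 AND 41.0

Result:
id | kind   | reading
---+--------+--------
1  | light  | 29.4   
2  | light  | 28.4   
4  | motion | 14.9   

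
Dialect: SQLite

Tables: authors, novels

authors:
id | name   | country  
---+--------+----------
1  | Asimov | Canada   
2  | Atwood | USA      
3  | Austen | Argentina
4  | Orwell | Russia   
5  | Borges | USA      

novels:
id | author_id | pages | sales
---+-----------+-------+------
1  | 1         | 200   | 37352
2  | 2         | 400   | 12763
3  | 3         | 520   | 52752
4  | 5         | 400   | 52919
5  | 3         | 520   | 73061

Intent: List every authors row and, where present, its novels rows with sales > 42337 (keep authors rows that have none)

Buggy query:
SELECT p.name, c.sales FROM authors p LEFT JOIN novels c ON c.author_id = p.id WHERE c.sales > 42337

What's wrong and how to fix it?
Bug: Filtering c.sales in WHERE discards the NULL rows produced by LEFT JOIN, turning it into an inner join

Fix: Move the right-table condition into the ON clause so unmatched parents are kept

Corrected query:
SELECT p.name, c.sales FROM authors p LEFT JOIN novels c ON c.author_id = p.id AND c.sales > 42337

Result:
name   | sales
-------+------
Asimov | NULL 
Atwood | NULL 
Austen | 52752
Austen | 73061
Orwell | NULL 
Borges | 52919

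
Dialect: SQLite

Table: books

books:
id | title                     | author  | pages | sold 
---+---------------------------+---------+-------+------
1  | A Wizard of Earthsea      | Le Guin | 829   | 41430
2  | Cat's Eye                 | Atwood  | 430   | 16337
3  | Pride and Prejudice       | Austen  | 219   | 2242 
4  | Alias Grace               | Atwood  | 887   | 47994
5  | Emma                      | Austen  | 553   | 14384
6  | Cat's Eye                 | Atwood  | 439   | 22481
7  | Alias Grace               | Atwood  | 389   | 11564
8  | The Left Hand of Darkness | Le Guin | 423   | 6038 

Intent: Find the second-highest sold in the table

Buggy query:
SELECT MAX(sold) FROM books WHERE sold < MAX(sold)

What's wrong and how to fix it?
Bug: MAX(sold) on the right of the comparison is an aggregate-in-WHERE error

Fix: Compute the overall MAX in a subquery, then take MAX of rows below it

Corrected query:
SELECT MAX(sold) FROM books WHERE sold < (SELECT MAX(sold) FROM books)

Result:
MAX(sold)
---------
41430    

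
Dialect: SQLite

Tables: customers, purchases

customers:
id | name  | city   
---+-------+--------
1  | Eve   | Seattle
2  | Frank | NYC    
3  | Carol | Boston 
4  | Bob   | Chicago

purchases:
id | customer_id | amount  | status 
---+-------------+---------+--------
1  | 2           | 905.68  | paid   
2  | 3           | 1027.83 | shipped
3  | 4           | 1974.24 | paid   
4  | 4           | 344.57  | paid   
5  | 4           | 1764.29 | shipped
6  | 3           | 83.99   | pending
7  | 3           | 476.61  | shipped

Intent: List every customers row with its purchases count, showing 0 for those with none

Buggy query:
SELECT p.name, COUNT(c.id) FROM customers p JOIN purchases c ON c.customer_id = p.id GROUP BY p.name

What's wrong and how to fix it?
Bug: INNER JOIN drops customers rows that have no matching purchases rows

Fix: Switch to LEFT JOIN to retain unmatched parent rows

Corrected query:
SELECT p.name, COUNT(c.id) FROM customers p LEFT JOIN purchases c ON c.customer_id = p.id GROUP BY p.name

Result:
name  | COUNT(c.id)
------+------------
Bob   | 3          
Carol | 3          
Eve   | 0          
Frank | 1          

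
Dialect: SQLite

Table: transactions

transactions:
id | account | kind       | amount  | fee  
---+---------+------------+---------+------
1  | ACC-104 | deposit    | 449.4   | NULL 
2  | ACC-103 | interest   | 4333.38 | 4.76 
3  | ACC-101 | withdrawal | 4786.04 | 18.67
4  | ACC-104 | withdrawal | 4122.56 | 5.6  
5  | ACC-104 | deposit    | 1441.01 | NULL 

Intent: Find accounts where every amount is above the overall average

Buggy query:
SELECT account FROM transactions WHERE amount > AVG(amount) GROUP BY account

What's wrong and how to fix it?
Bug: WHERE evaluates per row before aggregation, so AVG() is unavailable

Fix: Compute the overall average in a scalar subquery and compare each group's MIN against it in HAVING

Corrected query:
SELECT account FROM transactions GROUP BY account HAVING MIN(amount) > (SELECT AVG(amount) FROM transactions)

Result:
account
-------
ACC-101
ACC-103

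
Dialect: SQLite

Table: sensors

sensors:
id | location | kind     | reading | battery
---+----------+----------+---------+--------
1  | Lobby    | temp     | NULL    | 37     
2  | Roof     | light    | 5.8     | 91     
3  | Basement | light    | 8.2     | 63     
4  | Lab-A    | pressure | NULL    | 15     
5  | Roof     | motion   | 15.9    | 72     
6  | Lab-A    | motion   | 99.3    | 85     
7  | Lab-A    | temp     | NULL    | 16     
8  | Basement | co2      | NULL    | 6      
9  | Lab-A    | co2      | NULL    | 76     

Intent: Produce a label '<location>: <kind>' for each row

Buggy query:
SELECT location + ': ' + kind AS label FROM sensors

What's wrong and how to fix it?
Bug: '+' is numeric addition; on text columns SQLite converts them to 0 instead of concatenating

Fix: Replace + with || to concatenate text

Corrected query:
SELECT location || ': ' || kind AS label FROM sensors

Result:
label          
---------------
Lobby: temp    
Roof: light    
Basement: light
Lab-A: pressure
Roof: motion   
Lab-A: motion  
Lab-A: temp    
Basement: co2  
Lab-A: co2     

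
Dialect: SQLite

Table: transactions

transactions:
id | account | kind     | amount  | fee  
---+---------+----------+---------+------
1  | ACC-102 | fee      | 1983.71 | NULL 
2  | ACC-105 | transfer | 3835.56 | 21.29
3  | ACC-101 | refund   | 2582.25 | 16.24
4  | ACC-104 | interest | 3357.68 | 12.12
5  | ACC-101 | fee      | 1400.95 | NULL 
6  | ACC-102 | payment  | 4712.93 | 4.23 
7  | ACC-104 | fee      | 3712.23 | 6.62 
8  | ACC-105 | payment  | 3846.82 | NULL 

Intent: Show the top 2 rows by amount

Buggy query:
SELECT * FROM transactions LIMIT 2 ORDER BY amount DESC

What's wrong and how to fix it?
Bug: LIMIT must come after ORDER BY

Fix: Swap the clauses: ORDER BY first, then LIMIT

Corrected query:
SELECT * FROM transactions ORDER BY amount DESC LIMIT 2

Result:
id | account | kind    | amount  | fee 
---+---------+---------+---------+-----
6  | ACC-102 | payment | 4712.93 | 4.23
8  | ACC-105 | payment | 3846.82 | NULL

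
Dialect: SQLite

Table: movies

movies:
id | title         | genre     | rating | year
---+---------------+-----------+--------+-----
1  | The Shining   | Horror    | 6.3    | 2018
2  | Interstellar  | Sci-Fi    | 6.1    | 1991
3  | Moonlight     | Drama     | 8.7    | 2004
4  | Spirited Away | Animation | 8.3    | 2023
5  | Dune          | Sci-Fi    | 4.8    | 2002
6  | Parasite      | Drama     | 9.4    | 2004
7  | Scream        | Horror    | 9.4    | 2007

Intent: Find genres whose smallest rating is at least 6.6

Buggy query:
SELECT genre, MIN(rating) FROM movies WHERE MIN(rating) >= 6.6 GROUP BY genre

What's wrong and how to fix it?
Bug: Aggregates like MIN are computed per group after WHERE runs

Fix: Use HAVING for the per-group MIN condition

Corrected query:
SELECT genre, MIN(rating) FROM movies GROUP BY genre HAVING MIN(rating) >= 6.6

Result:
genre     | MIN(rating)
----------+------------
Animation | 8.3        
Drama     | 8.7        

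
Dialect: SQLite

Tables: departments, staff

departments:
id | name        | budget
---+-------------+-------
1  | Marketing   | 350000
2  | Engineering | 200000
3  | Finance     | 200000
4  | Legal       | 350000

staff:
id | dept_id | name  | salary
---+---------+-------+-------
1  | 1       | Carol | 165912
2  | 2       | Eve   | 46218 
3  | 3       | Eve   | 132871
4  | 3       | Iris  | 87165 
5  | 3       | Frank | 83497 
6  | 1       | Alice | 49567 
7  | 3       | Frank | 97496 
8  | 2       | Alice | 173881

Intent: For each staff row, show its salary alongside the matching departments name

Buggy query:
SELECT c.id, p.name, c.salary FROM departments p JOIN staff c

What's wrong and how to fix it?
Bug: Missing join condition: each staff row is matched to all departments rows instead of just its own

Fix: Specify the join condition linking the foreign key to the parent id

Corrected query:
SELECT c.id, p.name, c.salary FROM departments p JOIN staff c ON c.dept_id = p.id

Result:
id | name        | salary
---+-------------+-------
1  | Marketing   | 165912
2  | Engineering | 46218 
3  | Finance     | 132871
4  | Finance     | 87165 
5  | Finance     | 83497 
6  | Marketing   | 49567 
7  | Finance     | 97496 
8  | Engineering | 173881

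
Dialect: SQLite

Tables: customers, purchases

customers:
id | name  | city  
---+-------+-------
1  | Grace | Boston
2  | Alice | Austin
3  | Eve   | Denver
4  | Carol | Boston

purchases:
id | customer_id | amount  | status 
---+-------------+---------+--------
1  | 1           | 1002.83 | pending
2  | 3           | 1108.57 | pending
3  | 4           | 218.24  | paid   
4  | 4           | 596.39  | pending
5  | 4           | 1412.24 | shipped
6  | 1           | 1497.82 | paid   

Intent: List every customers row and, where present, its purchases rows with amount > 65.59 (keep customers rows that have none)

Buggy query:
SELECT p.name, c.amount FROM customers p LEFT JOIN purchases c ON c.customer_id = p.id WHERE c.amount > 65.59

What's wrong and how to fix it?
Bug: A WHERE condition on the right-hand table after LEFT JOIN drops unmatched parents

Fix: Put 'c.amount > 65.59' in the JOIN's ON clause instead of WHERE

Corrected query:
SELECT p.name, c.amount FROM customers p LEFT JOIN purchases c ON c.customer_id = p.id AND c.amount > 65.59

Result:
name  | amount 
------+--------
Grace | 1002.83
Grace | 1497.82
Alice | NULL   
Eve   | 1108.57
Carol | 218.24 
Carol | 596.39 
Carol | 1412.24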